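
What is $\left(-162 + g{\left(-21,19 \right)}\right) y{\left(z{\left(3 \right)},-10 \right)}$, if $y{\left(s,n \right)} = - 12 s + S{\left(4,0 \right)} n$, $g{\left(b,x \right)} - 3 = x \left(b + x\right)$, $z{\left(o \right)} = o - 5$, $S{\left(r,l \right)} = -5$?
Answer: $-14578$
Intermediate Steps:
$z{\left(o \right)} = -5 + o$ ($z{\left(o \right)} = o - 5 = -5 + o$)
$g{\left(b,x \right)} = 3 + x \left(b + x\right)$
$y{\left(s,n \right)} = - 12 s - 5 n$
$\left(-162 + g{\left(-21,19 \right)}\right) y{\left(z{\left(3 \right)},-10 \right)} = \left(-162 + \left(3 + 19^{2} - 399\right)\right) \left(- 12 \left(-5 + 3\right) - -50\right) = \left(-162 + \left(3 + 361 - 399\right)\right) \left(\left(-12\right) \left(-2\right) + 50\right) = \left(-162 - 35\right) \left(24 + 50\right) = \left(-197\right) 74 = -14578$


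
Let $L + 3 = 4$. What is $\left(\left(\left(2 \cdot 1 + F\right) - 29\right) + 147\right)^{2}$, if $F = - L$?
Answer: $14161$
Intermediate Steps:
$L = 1$ ($L = -3 + 4 = 1$)
$F = -1$ ($F = \left(-1\right) 1 = -1$)
$\left(\left(\left(2 \cdot 1 + F\right) - 29\right) + 147\right)^{2} = \left(\left(\left(2 \cdot 1 - 1\right) - 29\right) + 147\right)^{2} = \left(\left(\left(2 - 1\right) - 29\right) + 147\right)^{2} = \left(\left(1 - 29\right) + 147\right)^{2} = \left(-28 + 147\right)^{2} = 119^{2} = 14161$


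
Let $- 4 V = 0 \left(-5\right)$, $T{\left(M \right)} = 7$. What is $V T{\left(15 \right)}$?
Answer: $0$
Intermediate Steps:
$V = 0$ ($V = - \frac{0 \left(-5\right)}{4} = \left(- \frac{1}{4}\right) 0 = 0$)
$V T{\left(15 \right)} = 0 \cdot 7 = 0$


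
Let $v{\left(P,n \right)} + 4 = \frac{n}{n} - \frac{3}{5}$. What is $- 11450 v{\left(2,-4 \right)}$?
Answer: $41220$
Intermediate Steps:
$v{\left(P,n \right)} = - \frac{18}{5}$ ($v{\left(P,n \right)} = -4 + \left(\frac{n}{n} - \frac{3}{5}\right) = -4 + \left(1 - \frac{3}{5}\right) = -4 + \frac{2}{5} = - \frac{18}{5}$)
$- 11450 v{\left(2,-4 \right)} = \left(-11450\right) \left(- \frac{18}{5}\right) = 41220$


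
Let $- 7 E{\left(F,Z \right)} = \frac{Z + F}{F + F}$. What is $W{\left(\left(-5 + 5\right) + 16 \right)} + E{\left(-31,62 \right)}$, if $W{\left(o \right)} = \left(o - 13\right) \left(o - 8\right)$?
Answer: $\frac{337}{14} \approx 24.071$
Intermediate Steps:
$E{\left(F,Z \right)} = - \frac{F + Z}{14 F}$ ($E{\left(F,Z \right)} = - \frac{\left(Z + F\right) \frac{1}{F + F}}{7} = - \frac{\left(F + Z\right) \frac{1}{2 F}}{7} = - \frac{\frac{1}{2} \frac{1}{F} \left(F + Z\right)}{7} = - \frac{F + Z}{14 F}$)
$W{\left(o \right)} = \left(-13 + o\right) \left(-8 + o\right)$
$W{\left(\left(-5 + 5\right) + 16 \right)} + E{\left(-31,62 \right)} = \left(104 + \left(\left(-5 + 5\right) + 16\right)^{2} - 21 \left(\left(-5 + 5\right) + 16\right)\right) + \frac{\left(-1\right) \left(-31\right) - 62}{14 \left(-31\right)} = \left(104 + \left(0 + 16\right)^{2} - 21 \left(0 + 16\right)\right) + \frac{1}{14} \left(- \frac{1}{31}\right) \left(31 - 62\right) = \left(104 + 16^{2} - 336\right) + \frac{1}{14} \left(- \frac{1}{31}\right) \left(-31\right) = \left(104 + 256 - 336\right) + \frac{1}{14} = 24 + \frac{1}{14} = \frac{337}{14}$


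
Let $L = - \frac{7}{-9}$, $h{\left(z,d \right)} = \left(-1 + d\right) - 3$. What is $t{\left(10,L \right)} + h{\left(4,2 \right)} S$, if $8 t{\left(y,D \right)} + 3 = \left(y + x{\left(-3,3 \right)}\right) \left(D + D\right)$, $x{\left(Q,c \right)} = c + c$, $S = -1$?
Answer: $\frac{341}{72} \approx 4.7361$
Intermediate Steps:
$h{\left(z,d \right)} = -4 + d$
$x{\left(Q,c \right)} = 2 c$
$L = \frac{7}{9}$ ($L = \left(-7\right) \left(- \frac{1}{9}\right) = \frac{7}{9} \approx 0.77778$)
$t{\left(y,D \right)} = - \frac{3}{8} + \frac{D \left(6 + y\right)}{4}$ ($t{\left(y,D \right)} = - \frac{3}{8} + \frac{\left(y + 2 \cdot 3\right) \left(D + D\right)}{8} = - \frac{3}{8} + \frac{\left(y + 6\right) 2 D}{8} = - \frac{3}{8} + \frac{\left(6 + y\right) 2 D}{8} = - \frac{3}{8} + \frac{2 D \left(6 + y\right)}{8} = - \frac{3}{8} + \frac{D \left(6 + y\right)}{4}$)
$t{\left(10,L \right)} + h{\left(4,2 \right)} S = \left(- \frac{3}{8} + \frac{3}{2} \cdot \frac{7}{9} + \frac{1}{4} \cdot \frac{7}{9} \cdot 10\right) + \left(-4 + 2\right) \left(-1\right) = \left(- \frac{3}{8} + \frac{7}{6} + \frac{35}{18}\right) - -2 = \frac{197}{72} + 2 = \frac{341}{72}$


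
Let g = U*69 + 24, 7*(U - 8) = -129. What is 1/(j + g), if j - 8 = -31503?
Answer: -7/225334 ≈ -3.1065e-5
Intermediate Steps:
U = -73/7 (U = 8 + (⅐)*(-129) = 8 - 129/7 = -73/7 ≈ -10.429)
j = -31495 (j = 8 - 31503 = -31495)
g = -4869/7 (g = -73/7*69 + 24 = -5037/7 + 24 = -4869/7 ≈ -695.57)
1/(j + g) = 1/(-31495 - 4869/7) = 1/(-225334/7) = -7/225334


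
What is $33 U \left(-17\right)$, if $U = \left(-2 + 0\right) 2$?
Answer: $2244$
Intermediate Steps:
$U = -4$ ($U = \left(-2\right) 2 = -4$)
$33 U \left(-17\right) = 33 \left(-4\right) \left(-17\right) = \left(-132\right) \left(-17\right) = 2244$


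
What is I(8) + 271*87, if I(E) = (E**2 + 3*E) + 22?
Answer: 23687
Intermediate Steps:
I(E) = 22 + E**2 + 3*E
I(8) + 271*87 = (22 + 8**2 + 3*8) + 271*87 = (22 + 64 + 24) + 23577 = 110 + 23577 = 23687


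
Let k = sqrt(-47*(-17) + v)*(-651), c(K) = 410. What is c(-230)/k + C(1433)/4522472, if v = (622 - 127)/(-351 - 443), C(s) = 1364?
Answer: 341/1130618 - 410*sqrt(503325334)/412676061 ≈ -0.021988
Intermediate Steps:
v = -495/794 (v = 495/(-794) = 495*(-1/794) = -495/794 ≈ -0.62343)
k = -651*sqrt(503325334)/794 (k = sqrt(-47*(-17) - 495/794)*(-651) = sqrt(799 - 495/794)*(-651) = sqrt(633911/794)*(-651) = (sqrt(503325334)/794)*(-651) = -651*sqrt(503325334)/794 ≈ -18394.)
c(-230)/k + C(1433)/4522472 = 410/((-651*sqrt(503325334)/794)) + 1364/4522472 = 410*(-sqrt(503325334)/412676061) + 1364*(1/4522472) = -410*sqrt(503325334)/412676061 + 341/1130618 = 341/1130618 - 410*sqrt(503325334)/412676061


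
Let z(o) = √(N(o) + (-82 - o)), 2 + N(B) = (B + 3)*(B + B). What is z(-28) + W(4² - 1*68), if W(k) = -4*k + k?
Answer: 156 + 8*√21 ≈ 192.66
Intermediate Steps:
N(B) = -2 + 2*B*(3 + B) (N(B) = -2 + (B + 3)*(B + B) = -2 + (3 + B)*(2*B) = -2 + 2*B*(3 + B))
W(k) = -3*k
z(o) = √(-84 + 2*o² + 5*o) (z(o) = √((-2 + 2*o² + 6*o) + (-82 - o)) = √(-84 + 2*o² + 5*o))
z(-28) + W(4² - 1*68) = √(-84 + 2*(-28)² + 5*(-28)) - 3*(4² - 1*68) = √(-84 + 2*784 - 140) - 3*(16 - 68) = √(-84 + 1568 - 140) - 3*(-52) = √1344 + 156 = 8*√21 + 156 = 156 + 8*√21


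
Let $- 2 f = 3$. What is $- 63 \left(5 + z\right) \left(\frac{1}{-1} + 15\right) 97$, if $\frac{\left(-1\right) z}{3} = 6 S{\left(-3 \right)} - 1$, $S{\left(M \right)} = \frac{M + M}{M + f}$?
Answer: $1368864$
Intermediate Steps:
$f = - \frac{3}{2}$ ($f = \left(- \frac{1}{2}\right) 3 = - \frac{3}{2} \approx -1.5$)
$S{\left(M \right)} = \frac{2 M}{- \frac{3}{2} + M}$ ($S{\left(M \right)} = \frac{M + M}{M - \frac{3}{2}} = \frac{2 M}{- \frac{3}{2} + M}$)
$z = -21$ ($z = - 3 \left(6 \cdot 4 \left(-3\right) \frac{1}{-3 + 2 \left(-3\right)} - 1\right) = - 3 \left(6 \cdot 4 \left(-3\right) \frac{1}{-3 - 6} - 1\right) = - 3 \left(6 \cdot 4 \left(-3\right) \frac{1}{-9} - 1\right) = - 3 \left(6 \cdot 4 \left(-3\right) \left(- \frac{1}{9}\right) - 1\right) = - 3 \left(6 \cdot \frac{4}{3} - 1\right) = - 3 \left(8 - 1\right) = \left(-3\right) 7 = -21$)
$- 63 \left(5 + z\right) \left(\frac{1}{-1} + 15\right) 97 = - 63 \left(5 - 21\right) \left(\frac{1}{-1} + 15\right) 97 = - 63 \left(- 16 \left(-1 + 15\right)\right) 97 = - 63 \left(\left(-16\right) 14\right) 97 = \left(-63\right) \left(-224\right) 97 = 14112 \cdot 97 = 1368864$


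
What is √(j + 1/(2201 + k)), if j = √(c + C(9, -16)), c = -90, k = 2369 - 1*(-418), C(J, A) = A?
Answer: √(1247 + 6220036*I*√106)/2494 ≈ 2.2689 + 2.2689*I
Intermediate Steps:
k = 2787 (k = 2369 + 418 = 2787)
j = I*√106 (j = √(-90 - 16) = √(-106) = I*√106 ≈ 10.296*I)
√(j + 1/(2201 + k)) = √(I*√106 + 1/(2201 + 2787)) = √(I*√106 + 1/4988) = √(1/4988 + I*√106)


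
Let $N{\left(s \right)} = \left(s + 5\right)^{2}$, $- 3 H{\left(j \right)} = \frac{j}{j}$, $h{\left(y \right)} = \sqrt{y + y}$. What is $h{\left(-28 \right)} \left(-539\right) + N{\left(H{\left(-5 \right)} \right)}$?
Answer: $\frac{196}{9} - 1078 i \sqrt{14} \approx 21.778 - 4033.5 i$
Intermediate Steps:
$h{\left(y \right)} = \sqrt{2} \sqrt{y}$ ($h{\left(y \right)} = \sqrt{2 y} = \sqrt{2} \sqrt{y}$)
$H{\left(j \right)} = - \frac{1}{3}$ ($H{\left(j \right)} = - \frac{j \frac{1}{j}}{3} = \left(- \frac{1}{3}\right) 1 = - \frac{1}{3}$)
$N{\left(s \right)} = \left(5 + s\right)^{2}$
$h{\left(-28 \right)} \left(-539\right) + N{\left(H{\left(-5 \right)} \right)} = \sqrt{2} \sqrt{-28} \left(-539\right) + \left(5 - \frac{1}{3}\right)^{2} = \sqrt{2} \cdot 2 i \sqrt{7} \left(-539\right) + \left(\frac{14}{3}\right)^{2} = 2 i \sqrt{14} \left(-539\right) + \frac{196}{9} = - 1078 i \sqrt{14} + \frac{196}{9} = \frac{196}{9} - 1078 i \sqrt{14}$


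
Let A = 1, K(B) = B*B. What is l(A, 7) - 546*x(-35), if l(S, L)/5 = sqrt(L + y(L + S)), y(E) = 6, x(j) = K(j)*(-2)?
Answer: 1337700 + 5*sqrt(13) ≈ 1.3377e+6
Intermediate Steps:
K(B) = B**2
x(j) = -2*j**2 (x(j) = j**2*(-2) = -2*j**2)
l(S, L) = 5*sqrt(6 + L) (l(S, L) = 5*sqrt(L + 6) = 5*sqrt(6 + L))
l(A, 7) - 546*x(-35) = 5*sqrt(6 + 7) - (-1092)*(-35)**2 = 5*sqrt(13) - (-1092)*1225 = 5*sqrt(13) - 546*(-2450) = 5*sqrt(13) + 1337700 = 1337700 + 5*sqrt(13)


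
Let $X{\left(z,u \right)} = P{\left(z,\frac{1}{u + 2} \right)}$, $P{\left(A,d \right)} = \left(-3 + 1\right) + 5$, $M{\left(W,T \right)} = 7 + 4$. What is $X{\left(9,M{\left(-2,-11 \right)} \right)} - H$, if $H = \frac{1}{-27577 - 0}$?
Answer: $\frac{82732}{27577} \approx 3.0$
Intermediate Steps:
$M{\left(W,T \right)} = 11$
$H = - \frac{1}{27577}$ ($H = \frac{1}{-27577 + 0} = \frac{1}{-27577} = - \frac{1}{27577} \approx -3.6262 \cdot 10^{-5}$)
$P{\left(A,d \right)} = 3$ ($P{\left(A,d \right)} = -2 + 5 = 3$)
$X{\left(z,u \right)} = 3$
$X{\left(9,M{\left(-2,-11 \right)} \right)} - H = 3 - - \frac{1}{27577} = 3 + \frac{1}{27577} = \frac{82732}{27577}$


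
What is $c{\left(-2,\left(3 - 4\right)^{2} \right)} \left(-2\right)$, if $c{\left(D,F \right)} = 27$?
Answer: $-54$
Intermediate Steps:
$c{\left(-2,\left(3 - 4\right)^{2} \right)} \left(-2\right) = 27 \left(-2\right) = -54$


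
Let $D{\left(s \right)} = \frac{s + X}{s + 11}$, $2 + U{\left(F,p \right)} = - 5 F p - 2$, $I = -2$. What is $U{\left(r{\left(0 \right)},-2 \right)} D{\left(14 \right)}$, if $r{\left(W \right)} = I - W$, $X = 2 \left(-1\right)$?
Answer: $- \frac{288}{25} \approx -11.52$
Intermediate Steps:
$X = -2$
$r{\left(W \right)} = -2 - W$
$U{\left(F,p \right)} = -4 - 5 F p$ ($U{\left(F,p \right)} = -2 + \left(- 5 F p - 2\right) = -2 - \left(2 + 5 F p\right) = -4 - 5 F p$)
$D{\left(s \right)} = \frac{-2 + s}{11 + s}$ ($D{\left(s \right)} = \frac{s - 2}{s + 11} = \frac{-2 + s}{11 + s}$)
$U{\left(r{\left(0 \right)},-2 \right)} D{\left(14 \right)} = \left(-4 - 5 \left(-2 - 0\right) \left(-2\right)\right) \frac{-2 + 14}{11 + 14} = \left(-4 - 5 \left(-2 + 0\right) \left(-2\right)\right) \frac{1}{25} \cdot 12 = \left(-4 - \left(-10\right) \left(-2\right)\right) \frac{1}{25} \cdot 12 = \left(-4 - 20\right) \frac{12}{25} = \left(-24\right) \frac{12}{25} = - \frac{288}{25}$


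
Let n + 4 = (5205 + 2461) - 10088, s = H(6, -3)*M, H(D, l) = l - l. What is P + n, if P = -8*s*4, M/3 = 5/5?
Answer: -2426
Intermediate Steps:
H(D, l) = 0
M = 3 (M = 3*(5/5) = 3*(5*(⅕)) = 3*1 = 3)
s = 0 (s = 0*3 = 0)
n = -2426 (n = -4 + ((5205 + 2461) - 10088) = -4 + (7666 - 10088) = -4 - 2422 = -2426)
P = 0 (P = -8*0*4 = 0*4 = 0)
P + n = 0 - 2426 = -2426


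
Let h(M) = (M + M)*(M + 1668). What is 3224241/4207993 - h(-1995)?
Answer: -5490291482649/4207993 ≈ -1.3047e+6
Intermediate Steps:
h(M) = 2*M*(1668 + M) (h(M) = (2*M)*(1668 + M) = 2*M*(1668 + M))
3224241/4207993 - h(-1995) = 3224241/4207993 - 2*(-1995)*(1668 - 1995) = 3224241*(1/4207993) - 2*(-1995)*(-327) = 3224241/4207993 - 1*1304730 = 3224241/4207993 - 1304730 = -5490291482649/4207993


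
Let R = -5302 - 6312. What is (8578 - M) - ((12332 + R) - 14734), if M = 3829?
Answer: 18765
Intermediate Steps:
R = -11614
(8578 - M) - ((12332 + R) - 14734) = (8578 - 1*3829) - ((12332 - 11614) - 14734) = (8578 - 3829) - (718 - 14734) = 4749 - 1*(-14016) = 4749 + 14016 = 18765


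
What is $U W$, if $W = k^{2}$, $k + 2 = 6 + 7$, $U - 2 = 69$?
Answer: $8591$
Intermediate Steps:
$U = 71$ ($U = 2 + 69 = 71$)
$k = 11$ ($k = -2 + \left(6 + 7\right) = -2 + 13 = 11$)
$W = 121$ ($W = 11^{2} = 121$)
$U W = 71 \cdot 121 = 8591$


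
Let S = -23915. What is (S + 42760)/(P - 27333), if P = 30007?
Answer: 18845/2674 ≈ 7.0475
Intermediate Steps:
(S + 42760)/(P - 27333) = (-23915 + 42760)/(30007 - 27333) = 18845/2674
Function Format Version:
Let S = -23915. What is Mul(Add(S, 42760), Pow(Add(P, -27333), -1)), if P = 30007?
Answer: Rational(18845, 2674) ≈ 7.0475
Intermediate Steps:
Mul(Add(S, 42760), Pow(Add(P, -27333), -1)) = Mul(Add(-23915, 42760), Pow(Add(30007, -27333), -1)) = Mul(18845, Pow(2674, -1)) = Mul(18845, Rational(1, 2674)) = Rational(18845, 2674)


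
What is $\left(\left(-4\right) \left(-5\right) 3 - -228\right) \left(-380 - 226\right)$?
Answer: $-174528$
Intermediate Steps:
$\left(\left(-4\right) \left(-5\right) 3 - -228\right) \left(-380 - 226\right) = \left(20 \cdot 3 + 228\right) \left(-606\right) = \left(60 + 228\right) \left(-606\right) = 288 \left(-606\right) = -174528$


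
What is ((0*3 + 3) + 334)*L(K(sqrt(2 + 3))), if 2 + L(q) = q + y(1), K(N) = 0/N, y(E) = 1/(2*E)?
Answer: -1011/2 ≈ -505.50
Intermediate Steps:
y(E) = 1/(2*E)
K(N) = 0
L(q) = -3/2 + q (L(q) = -2 + (q + (1/2)/1) = -2 + (q + (1/2)*1) = -2 + (q + 1/2) = -2 + (1/2 + q) = -3/2 + q)
((0*3 + 3) + 334)*L(K(sqrt(2 + 3))) = ((0*3 + 3) + 334)*(-3/2 + 0) = ((0 + 3) + 334)*(-3/2) = (3 + 334)*(-3/2) = 337*(-3/2) = -1011/2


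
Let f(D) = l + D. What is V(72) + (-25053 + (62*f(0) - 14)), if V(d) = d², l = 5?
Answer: -19573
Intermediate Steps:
f(D) = 5 + D
V(72) + (-25053 + (62*f(0) - 14)) = 72² + (-25053 + (62*(5 + 0) - 14)) = 5184 + (-25053 + (62*5 - 14)) = 5184 + (-25053 + (310 - 14)) = 5184 + (-25053 + 296) = 5184 - 24757 = -19573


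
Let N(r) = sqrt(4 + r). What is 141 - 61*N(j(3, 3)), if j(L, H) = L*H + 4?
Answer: 141 - 61*sqrt(17) ≈ -110.51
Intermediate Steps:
j(L, H) = 4 + H*L (j(L, H) = H*L + 4 = 4 + H*L)
141 - 61*N(j(3, 3)) = 141 - 61*sqrt(4 + (4 + 3*3)) = 141 - 61*sqrt(4 + (4 + 9)) = 141 - 61*sqrt(4 + 13) = 141 - 61*sqrt(17)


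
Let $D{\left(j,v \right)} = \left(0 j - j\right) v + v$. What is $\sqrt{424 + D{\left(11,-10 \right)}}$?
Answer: $2 \sqrt{131} \approx 22.891$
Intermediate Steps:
$D{\left(j,v \right)} = v - j v$ ($D{\left(j,v \right)} = \left(0 - j\right) v + v = - j v + v = v - j v$)
$\sqrt{424 + D{\left(11,-10 \right)}} = \sqrt{424 - 10 \left(1 - 11\right)} = \sqrt{424 - -100} = \sqrt{424 + 100} = \sqrt{524} = 2 \sqrt{131}$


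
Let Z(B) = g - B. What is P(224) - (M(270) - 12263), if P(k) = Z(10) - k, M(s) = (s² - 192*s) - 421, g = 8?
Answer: -8602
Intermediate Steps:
M(s) = -421 + s² - 192*s
Z(B) = 8 - B
P(k) = -2 - k (P(k) = (8 - 1*10) - k = (8 - 10) - k = -2 - k)
P(224) - (M(270) - 12263) = (-2 - 1*224) - ((-421 + 270² - 192*270) - 12263) = (-2 - 224) - ((-421 + 72900 - 51840) - 12263) = -226 - (20639 - 12263) = -226 - 1*8376 = -226 - 8376 = -8602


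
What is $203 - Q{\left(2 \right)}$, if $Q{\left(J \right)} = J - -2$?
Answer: $199$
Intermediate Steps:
$Q{\left(J \right)} = 2 + J$ ($Q{\left(J \right)} = J + 2 = 2 + J$)
$203 - Q{\left(2 \right)} = 203 - \left(2 + 2\right) = 203 - 4 = 199$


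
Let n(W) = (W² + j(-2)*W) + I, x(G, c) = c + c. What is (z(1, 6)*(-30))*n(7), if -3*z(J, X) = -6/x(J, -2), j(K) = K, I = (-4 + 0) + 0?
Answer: 465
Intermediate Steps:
I = -4 (I = -4 + 0 = -4)
x(G, c) = 2*c
z(J, X) = -½ (z(J, X) = -(-2)/(2*(-2)) = -(-2)/(-4) = -(-2)*(-1)/4 = -⅓*3/2 = -½)
n(W) = -4 + W² - 2*W (n(W) = (W² - 2*W) - 4 = -4 + W² - 2*W)
(z(1, 6)*(-30))*n(7) = (-½*(-30))*(-4 + 7² - 2*7) = 15*(-4 + 49 - 14) = 15*31 = 465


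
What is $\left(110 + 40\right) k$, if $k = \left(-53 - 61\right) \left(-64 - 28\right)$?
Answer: $1573200$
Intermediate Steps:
$k = 10488$ ($k = \left(-114\right) \left(-92\right) = 10488$)
$\left(110 + 40\right) k = \left(110 + 40\right) 10488 = 150 \cdot 10488 = 1573200$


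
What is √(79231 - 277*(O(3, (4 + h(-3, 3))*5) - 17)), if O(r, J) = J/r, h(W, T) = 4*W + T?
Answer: √776235/3 ≈ 293.68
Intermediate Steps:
h(W, T) = T + 4*W
√(79231 - 277*(O(3, (4 + h(-3, 3))*5) - 17)) = √(79231 - 277*(((4 + (3 + 4*(-3)))*5)/3 - 17)) = √(79231 - 277*(((4 + (3 - 12))*5)*(⅓) - 17)) = √(79231 - 277*(((4 - 9)*5)*(⅓) - 17)) = √(79231 - 277*(-5*5*(⅓) - 17)) = √(79231 - 277*(-25*⅓ - 17)) = √(79231 - 277*(-25/3 - 17)) = √(79231 - 277*(-76/3)) = √(79231 + 21052/3) = √(258745/3) = √776235/3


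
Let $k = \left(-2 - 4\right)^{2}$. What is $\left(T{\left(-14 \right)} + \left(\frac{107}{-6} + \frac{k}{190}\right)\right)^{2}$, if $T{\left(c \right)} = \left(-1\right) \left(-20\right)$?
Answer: $\frac{1803649}{324900} \approx 5.5514$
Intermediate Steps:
$k = 36$ ($k = \left(-6\right)^{2} = 36$)
$T{\left(c \right)} = 20$
$\left(T{\left(-14 \right)} + \left(\frac{107}{-6} + \frac{k}{190}\right)\right)^{2} = \left(20 + \left(\frac{107}{-6} + \frac{36}{190}\right)\right)^{2} = \left(20 + \left(107 \left(- \frac{1}{6}\right) + 36 \cdot \frac{1}{190}\right)\right)^{2} = \left(20 + \left(- \frac{107}{6} + \frac{18}{95}\right)\right)^{2} = \left(20 - \frac{10057}{570}\right)^{2} = \left(\frac{1343}{570}\right)^{2} = \frac{1803649}{324900}$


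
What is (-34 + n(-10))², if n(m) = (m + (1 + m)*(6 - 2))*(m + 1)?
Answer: 144400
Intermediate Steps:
n(m) = (1 + m)*(4 + 5*m) (n(m) = (m + (1 + m)*4)*(1 + m) = (m + (4 + 4*m))*(1 + m) = (4 + 5*m)*(1 + m) = (1 + m)*(4 + 5*m))
(-34 + n(-10))² = (-34 + (4 + 5*(-10)² + 9*(-10)))² = (-34 + (4 + 5*100 - 90))² = (-34 + (4 + 500 - 90))² = (-34 + 414)² = 380² = 144400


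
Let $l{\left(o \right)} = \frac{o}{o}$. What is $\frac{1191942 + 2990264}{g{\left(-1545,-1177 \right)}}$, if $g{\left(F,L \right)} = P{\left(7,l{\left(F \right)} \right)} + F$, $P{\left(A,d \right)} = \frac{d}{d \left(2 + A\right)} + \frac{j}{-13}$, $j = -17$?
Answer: $- \frac{489318102}{180599} \approx -2709.4$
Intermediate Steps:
$l{\left(o \right)} = 1$
$P{\left(A,d \right)} = \frac{17}{13} + \frac{1}{2 + A}$ ($P{\left(A,d \right)} = \frac{d}{d \left(2 + A\right)} - \frac{17}{-13} = d \frac{1}{d \left(2 + A\right)} - - \frac{17}{13} = \frac{1}{2 + A} + \frac{17}{13} = \frac{17}{13} + \frac{1}{2 + A}$)
$g{\left(F,L \right)} = \frac{166}{117} + F$ ($g{\left(F,L \right)} = \frac{47 + 17 \cdot 7}{13 \left(2 + 7\right)} + F = \frac{47 + 119}{13 \cdot 9} + F = \frac{1}{13} \cdot \frac{1}{9} \cdot 166 + F = \frac{166}{117} + F$)
$\frac{1191942 + 2990264}{g{\left(-1545,-1177 \right)}} = \frac{1191942 + 2990264}{\frac{166}{117} - 1545} = \frac{4182206}{- \frac{180599}{117}} = 4182206 \left(- \frac{117}{180599}\right) = - \frac{489318102}{180599}$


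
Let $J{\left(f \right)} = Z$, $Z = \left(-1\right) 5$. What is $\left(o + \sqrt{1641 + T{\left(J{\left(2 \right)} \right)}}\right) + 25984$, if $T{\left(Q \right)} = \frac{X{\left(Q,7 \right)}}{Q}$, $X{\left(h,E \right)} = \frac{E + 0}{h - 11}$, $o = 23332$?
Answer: $49316 + \frac{\sqrt{656435}}{20} \approx 49357.0$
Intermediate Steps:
$Z = -5$
$J{\left(f \right)} = -5$
$X{\left(h,E \right)} = \frac{E}{-11 + h}$
$T{\left(Q \right)} = \frac{7}{Q \left(-11 + Q\right)}$ ($T{\left(Q \right)} = \frac{7 \frac{1}{-11 + Q}}{Q} = \frac{7}{Q \left(-11 + Q\right)}$)
$\left(o + \sqrt{1641 + T{\left(J{\left(2 \right)} \right)}}\right) + 25984 = \left(23332 + \sqrt{1641 + \frac{7}{\left(-5\right) \left(-11 - 5\right)}}\right) + 25984 = \left(23332 + \sqrt{1641 + 7 \left(- \frac{1}{5}\right) \frac{1}{-16}}\right) + 25984 = \left(23332 + \sqrt{1641 + 7 \left(- \frac{1}{5}\right) \left(- \frac{1}{16}\right)}\right) + 25984 = \left(23332 + \sqrt{1641 + \frac{7}{80}}\right) + 25984 = \left(23332 + \sqrt{\frac{131287}{80}}\right) + 25984 = \left(23332 + \frac{\sqrt{656435}}{20}\right) + 25984 = 49316 + \frac{\sqrt{656435}}{20}$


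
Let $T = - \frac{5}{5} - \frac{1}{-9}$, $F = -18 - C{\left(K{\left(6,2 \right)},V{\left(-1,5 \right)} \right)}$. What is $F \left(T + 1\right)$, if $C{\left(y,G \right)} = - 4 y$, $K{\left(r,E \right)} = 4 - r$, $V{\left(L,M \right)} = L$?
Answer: $- \frac{26}{9} \approx -2.8889$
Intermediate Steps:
$F = -26$ ($F = -18 - - 4 \left(4 - 6\right) = -18 - \left(-4\right) \left(-2\right) = -18 - 8 = -26$)
$T = - \frac{8}{9}$ ($T = \left(-5\right) \frac{1}{5} - - \frac{1}{9} = -1 + \frac{1}{9} = - \frac{8}{9} \approx -0.88889$)
$F \left(T + 1\right) = - 26 \left(- \frac{8}{9} + 1\right) = \left(-26\right) \frac{1}{9} = - \frac{26}{9}$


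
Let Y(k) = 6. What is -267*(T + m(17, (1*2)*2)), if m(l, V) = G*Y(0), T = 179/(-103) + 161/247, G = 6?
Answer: -237161682/25441 ≈ -9322.0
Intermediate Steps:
T = -27630/25441 (T = 179*(-1/103) + 161*(1/247) = -179/103 + 161/247 = -27630/25441 ≈ -1.0860)
m(l, V) = 36 (m(l, V) = 6*6 = 36)
-267*(T + m(17, (1*2)*2)) = -267*(-27630/25441 + 36) = -267*888246/25441 = -237161682/25441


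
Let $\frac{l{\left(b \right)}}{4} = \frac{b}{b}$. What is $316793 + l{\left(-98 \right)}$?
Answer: $316797$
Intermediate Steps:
$l{\left(b \right)} = 4$ ($l{\left(b \right)} = 4 \frac{b}{b} = 4 \cdot 1 = 4$)
$316793 + l{\left(-98 \right)} = 316793 + 4 = 316797$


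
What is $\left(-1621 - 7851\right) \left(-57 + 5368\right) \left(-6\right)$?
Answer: $301834752$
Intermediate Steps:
$\left(-1621 - 7851\right) \left(-57 + 5368\right) \left(-6\right) = \left(-9472\right) 5311 \left(-6\right) = \left(-50305792\right) \left(-6\right) = 301834752$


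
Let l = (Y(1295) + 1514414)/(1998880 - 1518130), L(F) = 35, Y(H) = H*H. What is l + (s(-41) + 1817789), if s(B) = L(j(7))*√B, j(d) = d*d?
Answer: 291301751063/160250 + 35*I*√41 ≈ 1.8178e+6 + 224.11*I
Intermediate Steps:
j(d) = d²
Y(H) = H²
s(B) = 35*√B
l = 1063813/160250 (l = (1295² + 1514414)/(1998880 - 1518130) = (1677025 + 1514414)/480750 = 3191439*(1/480750) = 1063813/160250 ≈ 6.6385)
l + (s(-41) + 1817789) = 1063813/160250 + (35*√(-41) + 1817789) = 1063813/160250 + (35*(I*√41) + 1817789) = 1063813/160250 + (35*I*√41 + 1817789) = 1063813/160250 + (1817789 + 35*I*√41) = 291301751063/160250 + 35*I*√41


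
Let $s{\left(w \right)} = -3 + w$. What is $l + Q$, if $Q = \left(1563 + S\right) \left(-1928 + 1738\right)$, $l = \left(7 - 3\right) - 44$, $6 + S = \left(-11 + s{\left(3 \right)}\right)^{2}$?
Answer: $-318860$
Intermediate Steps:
$S = 115$ ($S = -6 + \left(-11 + \left(-3 + 3\right)\right)^{2} = -6 + \left(-11 + 0\right)^{2} = -6 + \left(-11\right)^{2} = -6 + 121 = 115$)
$l = -40$ ($l = \left(7 - 3\right) - 44 = 4 - 44 = -40$)
$Q = -318820$ ($Q = \left(1563 + 115\right) \left(-1928 + 1738\right) = 1678 \left(-190\right) = -318820$)
$l + Q = -40 - 318820 = -318860$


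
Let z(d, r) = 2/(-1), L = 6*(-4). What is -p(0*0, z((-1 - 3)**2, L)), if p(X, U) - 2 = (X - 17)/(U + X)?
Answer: -21/2 ≈ -10.500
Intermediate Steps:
L = -24
z(d, r) = -2 (z(d, r) = 2*(-1) = -2)
p(X, U) = 2 + (-17 + X)/(U + X) (p(X, U) = 2 + (X - 17)/(U + X) = 2 + (-17 + X)/(U + X))
-p(0*0, z((-1 - 3)**2, L)) = -(-17 + 2*(-2) + 3*(0*0))/(-2 + 0*0) = -(-17 - 4 + 3*0)/(-2 + 0) = -(-17 - 4 + 0)/(-2) = -(-1)*(-21)/2 = -1*21/2 = -21/2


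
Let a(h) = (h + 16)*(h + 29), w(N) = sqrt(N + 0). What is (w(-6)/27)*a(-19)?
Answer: -10*I*sqrt(6)/9 ≈ -2.7217*I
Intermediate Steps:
w(N) = sqrt(N)
a(h) = (16 + h)*(29 + h)
(w(-6)/27)*a(-19) = (sqrt(-6)/27)*(464 + (-19)**2 + 45*(-19)) = ((I*sqrt(6))*(1/27))*(464 + 361 - 855) = (I*sqrt(6)/27)*(-30) = -10*I*sqrt(6)/9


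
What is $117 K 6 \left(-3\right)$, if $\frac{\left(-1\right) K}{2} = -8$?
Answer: $-33696$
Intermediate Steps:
$K = 16$ ($K = \left(-2\right) \left(-8\right) = 16$)
$117 K 6 \left(-3\right) = 117 \cdot 16 \cdot 6 \left(-3\right) = 117 \cdot 96 \left(-3\right) = 117 \left(-288\right) = -33696$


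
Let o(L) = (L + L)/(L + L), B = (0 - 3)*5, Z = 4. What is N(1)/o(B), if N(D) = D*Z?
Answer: 4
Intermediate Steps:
B = -15 (B = -3*5 = -15)
N(D) = 4*D (N(D) = D*4 = 4*D)
o(L) = 1 (o(L) = (2*L)/((2*L)) = (2*L)*(1/(2*L)) = 1)
N(1)/o(B) = (4*1)/1 = 4*1 = 4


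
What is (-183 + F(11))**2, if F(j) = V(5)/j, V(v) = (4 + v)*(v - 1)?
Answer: 3908529/121 ≈ 32302.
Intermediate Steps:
V(v) = (-1 + v)*(4 + v) (V(v) = (4 + v)*(-1 + v) = (-1 + v)*(4 + v))
F(j) = 36/j (F(j) = (-4 + 5**2 + 3*5)/j = (-4 + 25 + 15)/j = 36/j)
(-183 + F(11))**2 = (-183 + 36/11)**2 = (-1977/11)**2 = 3908529/121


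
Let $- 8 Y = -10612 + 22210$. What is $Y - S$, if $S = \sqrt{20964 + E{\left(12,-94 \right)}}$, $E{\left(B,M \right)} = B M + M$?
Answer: $- \frac{5799}{4} - \sqrt{19742} \approx -1590.3$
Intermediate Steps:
$E{\left(B,M \right)} = M + B M$
$Y = - \frac{5799}{4}$ ($Y = - \frac{-10612 + 22210}{8} = \left(- \frac{1}{8}\right) 11598 = - \frac{5799}{4} \approx -1449.8$)
$S = \sqrt{19742}$ ($S = \sqrt{20964 - 94 \left(1 + 12\right)} = \sqrt{20964 - 1222} = \sqrt{19742} \approx 140.51$)
$Y - S = - \frac{5799}{4} - \sqrt{19742}$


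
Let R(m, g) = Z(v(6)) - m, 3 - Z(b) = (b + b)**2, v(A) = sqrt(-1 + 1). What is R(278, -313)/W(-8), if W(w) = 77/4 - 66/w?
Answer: -10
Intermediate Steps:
v(A) = 0 (v(A) = sqrt(0) = 0)
Z(b) = 3 - 4*b**2 (Z(b) = 3 - (b + b)**2 = 3 - (2*b)**2 = 3 - 4*b**2)
R(m, g) = 3 - m (R(m, g) = (3 - 4*0**2) - m = (3 - 4*0) - m = (3 + 0) - m = 3 - m)
W(w) = 77/4 - 66/w (W(w) = 77*(1/4) - 66/w = 77/4 - 66/w)
R(278, -313)/W(-8) = (3 - 1*278)/(77/4 - 66/(-8)) = (3 - 278)/(77/4 - 66*(-1/8)) = -275/(77/4 + 33/4) = -275/55/2 = -275*2/55 = -10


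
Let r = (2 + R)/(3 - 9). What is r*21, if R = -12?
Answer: 35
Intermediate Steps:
r = 5/3 (r = (2 - 12)/(3 - 9) = -10/(-6) = -10*(-⅙) = 5/3 ≈ 1.6667)
r*21 = (5/3)*21 = 35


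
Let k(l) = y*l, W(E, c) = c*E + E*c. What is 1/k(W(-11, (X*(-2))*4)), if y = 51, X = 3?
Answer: 1/26928 ≈ 3.7136e-5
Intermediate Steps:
W(E, c) = 2*E*c (W(E, c) = E*c + E*c = 2*E*c)
k(l) = 51*l
1/k(W(-11, (X*(-2))*4)) = 1/(51*(2*(-11)*((3*(-2))*4))) = 1/(51*(2*(-11)*(-6*4))) = 1/(51*(2*(-11)*(-24))) = 1/(51*528) = 1/26928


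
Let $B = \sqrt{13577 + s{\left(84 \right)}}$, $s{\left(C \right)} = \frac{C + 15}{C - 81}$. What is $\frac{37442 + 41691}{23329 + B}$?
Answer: $\frac{1846093757}{544228631} - \frac{79133 \sqrt{13610}}{544228631} \approx 3.3752$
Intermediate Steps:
$s{\left(C \right)} = \frac{15 + C}{-81 + C}$
$B = \sqrt{13610}$ ($B = \sqrt{13577 + \frac{15 + 84}{-81 + 84}} = \sqrt{13577 + \frac{1}{3} \cdot 99} = \sqrt{13577 + 33} = \sqrt{13610} \approx 116.66$)
$\frac{37442 + 41691}{23329 + B} = \frac{37442 + 41691}{23329 + \sqrt{13610}} = \frac{79133}{23329 + \sqrt{13610}}$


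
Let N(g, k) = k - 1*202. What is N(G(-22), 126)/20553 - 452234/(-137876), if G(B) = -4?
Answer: 4642143413/1416882714 ≈ 3.2763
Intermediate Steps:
N(g, k) = -202 + k (N(g, k) = k - 202 = -202 + k)
N(G(-22), 126)/20553 - 452234/(-137876) = (-202 + 126)/20553 - 452234/(-137876) = -76*1/20553 - 452234*(-1/137876) = -76/20553 + 226117/68938 = 4642143413/1416882714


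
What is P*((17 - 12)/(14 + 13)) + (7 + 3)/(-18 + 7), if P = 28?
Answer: 1270/297 ≈ 4.2761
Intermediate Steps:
P*((17 - 12)/(14 + 13)) + (7 + 3)/(-18 + 7) = 28*((17 - 12)/(14 + 13)) + (7 + 3)/(-18 + 7) = 28*(5/27) + 10/(-11) = 28*(5*(1/27)) + 10*(-1/11) = 28*(5/27) - 10/11 = 140/27 - 10/11 = 1270/297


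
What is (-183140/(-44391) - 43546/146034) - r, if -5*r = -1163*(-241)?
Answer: 302847552478262/5402162745 ≈ 56060.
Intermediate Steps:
r = -280283/5 (r = -(-1163)*(-241)/5 = -⅕*280283 = -280283/5 ≈ -56057.)
(-183140/(-44391) - 43546/146034) - r = (-183140/(-44391) - 43546/146034) - 1*(-280283/5) = (-183140*(-1/44391) - 43546*1/146034) + 280283/5 = (183140/44391 - 21773/73017) + 280283/5 = 4135269379/1080432549 + 280283/5 = 302847552478262/5402162745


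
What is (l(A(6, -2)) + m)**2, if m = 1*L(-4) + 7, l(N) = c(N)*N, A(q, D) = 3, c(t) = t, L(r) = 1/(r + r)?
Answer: 16129/64 ≈ 252.02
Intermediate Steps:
L(r) = 1/(2*r)
l(N) = N**2 (l(N) = N*N = N**2)
m = 55/8 (m = 1*((1/2)/(-4)) + 7 = 1*((1/2)*(-1/4)) + 7 = 1*(-1/8) + 7 = -1/8 + 7 = 55/8 ≈ 6.8750)
(l(A(6, -2)) + m)**2 = (3**2 + 55/8)**2 = (9 + 55/8)**2 = (127/8)**2 = 16129/64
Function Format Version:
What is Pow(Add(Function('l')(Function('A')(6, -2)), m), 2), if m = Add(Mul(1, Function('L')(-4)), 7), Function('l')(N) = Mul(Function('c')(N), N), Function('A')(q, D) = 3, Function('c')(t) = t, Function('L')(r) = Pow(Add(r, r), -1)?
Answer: Rational(16129, 64) ≈ 252.02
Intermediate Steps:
Function('L')(r) = Mul(Rational(1, 2), Pow(r, -1)) (Function('L')(r) = Pow(Mul(2, r), -1) = Mul(Rational(1, 2), Pow(r, -1)))
Function('l')(N) = Pow(N, 2) (Function('l')(N) = Mul(N, N) = Pow(N, 2))
m = Rational(55, 8) (m = Add(Mul(1, Mul(Rational(1, 2), Pow(-4, -1))), 7) = Add(Mul(1, Mul(Rational(1, 2), Rational(-1, 4))), 7) = Add(Mul(1, Rational(-1, 8)), 7) = Add(Rational(-1, 8), 7) = Rational(55, 8) ≈ 6.8750)
Pow(Add(Function('l')(Function('A')(6, -2)), m), 2) = Pow(Add(Pow(3, 2), Rational(55, 8)), 2) = Pow(Add(9, Rational(55, 8)), 2) = Pow(Rational(127, 8), 2) = Rational(16129, 64)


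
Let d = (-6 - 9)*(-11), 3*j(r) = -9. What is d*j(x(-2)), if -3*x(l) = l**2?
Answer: -495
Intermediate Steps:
x(l) = -l**2/3
j(r) = -3 (j(r) = (1/3)*(-9) = -3)
d = 165 (d = -15*(-11) = 165)
d*j(x(-2)) = 165*(-3) = -495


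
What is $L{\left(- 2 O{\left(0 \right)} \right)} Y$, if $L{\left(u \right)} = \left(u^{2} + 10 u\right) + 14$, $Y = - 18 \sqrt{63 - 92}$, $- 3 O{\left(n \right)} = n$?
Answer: $- 252 i \sqrt{29} \approx - 1357.1 i$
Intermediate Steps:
$O{\left(n \right)} = - \frac{n}{3}$
$Y = - 18 i \sqrt{29}$ ($Y = - 18 \sqrt{-29} = - 18 i \sqrt{29} \approx - 96.933 i$)
$L{\left(u \right)} = 14 + u^{2} + 10 u$
$L{\left(- 2 O{\left(0 \right)} \right)} Y = \left(14 + \left(- 2 \left(\left(- \frac{1}{3}\right) 0\right)\right)^{2} + 10 \left(- 2 \left(\left(- \frac{1}{3}\right) 0\right)\right)\right) \left(- 18 i \sqrt{29}\right) = \left(14 + \left(\left(-2\right) 0\right)^{2} + 10 \left(\left(-2\right) 0\right)\right) \left(- 18 i \sqrt{29}\right) = \left(14 + 0^{2} + 10 \cdot 0\right) \left(- 18 i \sqrt{29}\right) = \left(14 + 0 + 0\right) \left(- 18 i \sqrt{29}\right) = 14 \left(- 18 i \sqrt{29}\right) = - 252 i \sqrt{29}$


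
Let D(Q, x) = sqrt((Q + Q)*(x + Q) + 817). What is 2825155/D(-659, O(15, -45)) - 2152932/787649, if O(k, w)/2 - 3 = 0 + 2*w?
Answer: -2152932/787649 + 2825155*sqrt(122079)/366237 ≈ 2692.5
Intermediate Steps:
O(k, w) = 6 + 4*w (O(k, w) = 6 + 2*(0 + 2*w) = 6 + 2*(2*w) = 6 + 4*w)
D(Q, x) = sqrt(817 + 2*Q*(Q + x)) (D(Q, x) = sqrt((2*Q)*(Q + x) + 817) = sqrt(2*Q*(Q + x) + 817) = sqrt(817 + 2*Q*(Q + x)))
2825155/D(-659, O(15, -45)) - 2152932/787649 = 2825155/(sqrt(817 + 2*(-659)**2 + 2*(-659)*(6 + 4*(-45)))) - 2152932/787649 = 2825155/(sqrt(817 + 2*434281 + 2*(-659)*(6 - 180))) - 2152932*1/787649 = 2825155/(sqrt(817 + 868562 + 2*(-659)*(-174))) - 2152932/787649 = 2825155/(sqrt(817 + 868562 + 229332)) - 2152932/787649 = 2825155/(sqrt(1098711)) - 2152932/787649 = 2825155/((3*sqrt(122079))) - 2152932/787649 = 2825155*(sqrt(122079)/366237) - 2152932/787649 = 2825155*sqrt(122079)/366237 - 2152932/787649 = -2152932/787649 + 2825155*sqrt(122079)/366237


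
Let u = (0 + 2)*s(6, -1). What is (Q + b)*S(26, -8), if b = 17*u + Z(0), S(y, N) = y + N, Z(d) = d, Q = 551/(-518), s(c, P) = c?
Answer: 946089/259 ≈ 3652.9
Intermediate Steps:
Q = -551/518 (Q = 551*(-1/518) = -551/518 ≈ -1.0637)
u = 12 (u = (0 + 2)*6 = 2*6 = 12)
S(y, N) = N + y
b = 204 (b = 17*12 + 0 = 204 + 0 = 204)
(Q + b)*S(26, -8) = (-551/518 + 204)*(-8 + 26) = (105121/518)*18 = 946089/259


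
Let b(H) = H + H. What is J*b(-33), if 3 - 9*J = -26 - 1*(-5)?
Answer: -176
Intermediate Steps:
b(H) = 2*H
J = 8/3 (J = ⅓ - (-26 - 1*(-5))/9 = ⅓ - (-26 + 5)/9 = ⅓ - ⅑*(-21) = ⅓ + 7/3 = 8/3 ≈ 2.6667)
J*b(-33) = 8*(2*(-33))/3 = (8/3)*(-66) = -176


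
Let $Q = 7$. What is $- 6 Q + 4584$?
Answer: $4542$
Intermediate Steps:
$- 6 Q + 4584 = \left(-6\right) 7 + 4584 = -42 + 4584 = 4542$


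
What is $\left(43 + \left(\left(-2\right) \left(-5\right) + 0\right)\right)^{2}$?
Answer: $2809$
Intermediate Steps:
$\left(43 + \left(\left(-2\right) \left(-5\right) + 0\right)\right)^{2} = \left(43 + \left(10 + 0\right)\right)^{2} = \left(43 + 10\right)^{2} = 53^{2} = 2809$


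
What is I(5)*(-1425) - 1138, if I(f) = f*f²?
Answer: -179263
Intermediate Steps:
I(f) = f³
I(5)*(-1425) - 1138 = 5³*(-1425) - 1138 = 125*(-1425) - 1138 = -178125 - 1138 = -179263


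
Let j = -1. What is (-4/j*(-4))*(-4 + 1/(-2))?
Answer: 72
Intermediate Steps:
(-4/j*(-4))*(-4 + 1/(-2)) = (-4/(-1)*(-4))*(-4 + 1/(-2)) = (-4*(-1)*(-4))*(-4 + 1*(-½)) = (4*(-4))*(-4 - ½) = -16*(-9/2) = 72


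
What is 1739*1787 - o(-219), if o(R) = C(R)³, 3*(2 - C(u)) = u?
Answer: 2685718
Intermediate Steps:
C(u) = 2 - u/3
o(R) = (2 - R/3)³
1739*1787 - o(-219) = 1739*1787 - (-1)*(-6 - 219)³/27 = 3107593 - (-1)*(-225)³/27 = 3107593 - (-1)*(-11390625)/27 = 3107593 - 1*421875 = 3107593 - 421875 = 2685718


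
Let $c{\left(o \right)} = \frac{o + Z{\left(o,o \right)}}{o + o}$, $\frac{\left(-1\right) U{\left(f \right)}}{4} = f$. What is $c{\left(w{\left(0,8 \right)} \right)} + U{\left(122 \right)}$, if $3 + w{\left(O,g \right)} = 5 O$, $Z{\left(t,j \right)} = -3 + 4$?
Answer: $- \frac{1463}{3} \approx -487.67$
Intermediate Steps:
$Z{\left(t,j \right)} = 1$
$w{\left(O,g \right)} = -3 + 5 O$
$U{\left(f \right)} = - 4 f$
$c{\left(o \right)} = \frac{1 + o}{2 o}$ ($c{\left(o \right)} = \frac{o + 1}{o + o} = \frac{1 + o}{2 o}$)
$c{\left(w{\left(0,8 \right)} \right)} + U{\left(122 \right)} = \frac{1 + \left(-3 + 5 \cdot 0\right)}{2 \left(-3 + 5 \cdot 0\right)} - 488 = \frac{1 + \left(-3 + 0\right)}{2 \left(-3 + 0\right)} - 488 = \frac{1 - 3}{2 \left(-3\right)} - 488 = \frac{1}{2} \left(- \frac{1}{3}\right) \left(-2\right) - 488 = \frac{1}{3} - 488 = - \frac{1463}{3}$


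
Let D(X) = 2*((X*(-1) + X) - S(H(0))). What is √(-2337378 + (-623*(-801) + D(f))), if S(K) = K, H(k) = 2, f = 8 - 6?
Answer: I*√1838359 ≈ 1355.9*I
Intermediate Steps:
f = 2
D(X) = -4 (D(X) = 2*((X*(-1) + X) - 1*2) = 2*((-X + X) - 2) = 2*(0 - 2) = 2*(-2) = -4)
√(-2337378 + (-623*(-801) + D(f))) = √(-2337378 + (-623*(-801) - 4)) = √(-2337378 + (499023 - 4)) = √(-2337378 + 499019) = √(-1838359) = I*√1838359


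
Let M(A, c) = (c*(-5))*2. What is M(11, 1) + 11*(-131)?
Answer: -1451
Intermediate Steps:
M(A, c) = -10*c (M(A, c) = -5*c*2 = -10*c)
M(11, 1) + 11*(-131) = -10*1 + 11*(-131) = -10 - 1441 = -1451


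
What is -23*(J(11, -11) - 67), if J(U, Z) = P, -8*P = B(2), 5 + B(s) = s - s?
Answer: 12213/8 ≈ 1526.6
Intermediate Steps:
B(s) = -5 (B(s) = -5 + (s - s) = -5 + 0 = -5)
P = 5/8 (P = -⅛*(-5) = 5/8 ≈ 0.62500)
J(U, Z) = 5/8
-23*(J(11, -11) - 67) = -23*(5/8 - 67) = -23*(-531/8) = 12213/8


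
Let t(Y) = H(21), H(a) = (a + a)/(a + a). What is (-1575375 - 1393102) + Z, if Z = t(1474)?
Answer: -2968476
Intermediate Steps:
H(a) = 1 (H(a) = (2*a)/((2*a)) = (2*a)*(1/(2*a)) = 1)
t(Y) = 1
Z = 1
(-1575375 - 1393102) + Z = (-1575375 - 1393102) + 1 = -2968477 + 1 = -2968476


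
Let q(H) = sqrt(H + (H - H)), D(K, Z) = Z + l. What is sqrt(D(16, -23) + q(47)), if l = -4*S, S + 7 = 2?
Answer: sqrt(-3 + sqrt(47)) ≈ 1.9636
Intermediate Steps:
S = -5 (S = -7 + 2 = -5)
l = 20 (l = -4*(-5) = 20)
D(K, Z) = 20 + Z (D(K, Z) = Z + 20 = 20 + Z)
q(H) = sqrt(H) (q(H) = sqrt(H + 0) = sqrt(H))
sqrt(D(16, -23) + q(47)) = sqrt((20 - 23) + sqrt(47)) = sqrt(-3 + sqrt(47))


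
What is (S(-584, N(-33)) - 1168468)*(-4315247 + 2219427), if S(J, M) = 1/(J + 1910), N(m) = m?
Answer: 1623619773244970/663 ≈ 2.4489e+12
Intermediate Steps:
S(J, M) = 1/(1910 + J)
(S(-584, N(-33)) - 1168468)*(-4315247 + 2219427) = (1/(1910 - 584) - 1168468)*(-4315247 + 2219427) = (1/1326 - 1168468)*(-2095820) = -1549388567/1326*(-2095820) = 1623619773244970/663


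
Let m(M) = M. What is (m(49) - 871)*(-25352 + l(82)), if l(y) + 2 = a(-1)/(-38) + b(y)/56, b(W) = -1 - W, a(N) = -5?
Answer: 11087996223/532 ≈ 2.0842e+7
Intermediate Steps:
l(y) = -2007/1064 - y/56 (l(y) = -2 + (-5/(-38) + (-1 - y)/56) = -2 + (-5*(-1/38) + (-1 - y)*(1/56)) = -2 + (5/38 + (-1/56 - y/56)) = -2 + (121/1064 - y/56) = -2007/1064 - y/56)
(m(49) - 871)*(-25352 + l(82)) = (49 - 871)*(-25352 + (-2007/1064 - 1/56*82)) = -822*(-25352 + (-2007/1064 - 41/28)) = -822*(-25352 - 3565/1064) = -822*(-26978093/1064) = 11087996223/532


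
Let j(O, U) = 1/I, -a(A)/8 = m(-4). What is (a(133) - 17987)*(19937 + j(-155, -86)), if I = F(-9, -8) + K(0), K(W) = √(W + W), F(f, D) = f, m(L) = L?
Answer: -357966840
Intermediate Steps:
a(A) = 32 (a(A) = -8*(-4) = 32)
K(W) = √2*√W (K(W) = √(2*W) = √2*√W)
I = -9 (I = -9 + √2*√0 = -9 + √2*0 = -9 + 0 = -9)
j(O, U) = -⅑ (j(O, U) = 1/(-9) = -⅑)
(a(133) - 17987)*(19937 + j(-155, -86)) = (32 - 17987)*(19937 - ⅑) = -17955*179432/9 = -357966840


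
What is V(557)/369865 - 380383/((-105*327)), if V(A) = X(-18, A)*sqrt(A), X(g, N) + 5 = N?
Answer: 380383/34335 + 552*sqrt(557)/369865 ≈ 11.114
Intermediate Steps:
X(g, N) = -5 + N
V(A) = sqrt(A)*(-5 + A) (V(A) = (-5 + A)*sqrt(A) = sqrt(A)*(-5 + A))
V(557)/369865 - 380383/((-105*327)) = (sqrt(557)*(-5 + 557))/369865 - 380383/((-105*327)) = (sqrt(557)*552)*(1/369865) - 380383/(-34335) = (552*sqrt(557))*(1/369865) - 380383*(-1/34335) = 552*sqrt(557)/369865 + 380383/34335 = 380383/34335 + 552*sqrt(557)/369865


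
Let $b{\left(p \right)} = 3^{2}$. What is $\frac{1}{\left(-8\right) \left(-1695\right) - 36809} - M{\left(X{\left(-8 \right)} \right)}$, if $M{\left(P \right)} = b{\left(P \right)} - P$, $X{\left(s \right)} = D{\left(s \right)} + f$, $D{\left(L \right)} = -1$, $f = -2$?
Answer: $- \frac{278989}{23249} \approx -12.0$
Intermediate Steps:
$b{\left(p \right)} = 9$
$X{\left(s \right)} = -3$ ($X{\left(s \right)} = -1 - 2 = -3$)
$M{\left(P \right)} = 9 - P$
$\frac{1}{\left(-8\right) \left(-1695\right) - 36809} - M{\left(X{\left(-8 \right)} \right)} = \frac{1}{\left(-8\right) \left(-1695\right) - 36809} - \left(9 - -3\right) = \frac{1}{13560 - 36809} - \left(9 + 3\right) = \frac{1}{-23249} - 12 = - \frac{1}{23249} - 12 = - \frac{278989}{23249}$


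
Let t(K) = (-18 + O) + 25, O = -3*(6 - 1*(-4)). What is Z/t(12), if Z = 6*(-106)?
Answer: 636/23 ≈ 27.652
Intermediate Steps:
Z = -636
O = -30 (O = -3*(6 + 4) = -3*10 = -30)
t(K) = -23 (t(K) = (-18 - 30) + 25 = -48 + 25 = -23)
Z/t(12) = -636/(-23) = -636*(-1/23) = 636/23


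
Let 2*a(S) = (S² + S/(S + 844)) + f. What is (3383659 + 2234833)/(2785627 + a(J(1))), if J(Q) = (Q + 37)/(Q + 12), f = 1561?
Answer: 5227135939740/2592324261803 ≈ 2.0164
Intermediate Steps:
J(Q) = (37 + Q)/(12 + Q)
a(S) = 1561/2 + S²/2 + S/(2*(844 + S)) (a(S) = ((S² + S/(S + 844)) + 1561)/2 = ((S² + S/(844 + S)) + 1561)/2 = (1561 + S² + S/(844 + S))/2 = 1561/2 + S²/2 + S/(2*(844 + S)))
(3383659 + 2234833)/(2785627 + a(J(1))) = (3383659 + 2234833)/(2785627 + (1317484 + ((37 + 1)/(12 + 1))³ + 844*((37 + 1)/(12 + 1))² + 1562*((37 + 1)/(12 + 1)))/(2*(844 + (37 + 1)/(12 + 1)))) = 5618492/(2785627 + (1317484 + (38/13)³ + 844*(38/13)² + 1562*(38/13))/(2*(844 + 38/13))) = 5618492/(2785627 + (1317484 + 54872/2197 + 844*(1444/169) + 59356/13)/(2*(11010/13))) = 5618492/(2785627 + (½)*(13/11010)*(1317484 + 54872/2197 + 1218736/169 + 59356/13)) = 5618492/(2785627 + (½)*(13/11010)*(2920441952/2197)) = 5618492/(2785627 + 730110488/930345) = 5618492/(2592324261803/930345) = 5618492*(930345/2592324261803) = 5227135939740/2592324261803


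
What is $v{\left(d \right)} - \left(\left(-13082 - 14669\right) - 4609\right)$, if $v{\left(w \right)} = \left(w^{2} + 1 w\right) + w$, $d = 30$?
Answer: $33320$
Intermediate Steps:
$v{\left(w \right)} = w^{2} + 2 w$ ($v{\left(w \right)} = \left(w^{2} + w\right) + w = \left(w + w^{2}\right) + w = w^{2} + 2 w$)
$v{\left(d \right)} - \left(\left(-13082 - 14669\right) - 4609\right) = 30 \left(2 + 30\right) - \left(\left(-13082 - 14669\right) - 4609\right) = 30 \cdot 32 - \left(-27751 - 4609\right) = 960 - -32360 = 960 + 32360 = 33320$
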